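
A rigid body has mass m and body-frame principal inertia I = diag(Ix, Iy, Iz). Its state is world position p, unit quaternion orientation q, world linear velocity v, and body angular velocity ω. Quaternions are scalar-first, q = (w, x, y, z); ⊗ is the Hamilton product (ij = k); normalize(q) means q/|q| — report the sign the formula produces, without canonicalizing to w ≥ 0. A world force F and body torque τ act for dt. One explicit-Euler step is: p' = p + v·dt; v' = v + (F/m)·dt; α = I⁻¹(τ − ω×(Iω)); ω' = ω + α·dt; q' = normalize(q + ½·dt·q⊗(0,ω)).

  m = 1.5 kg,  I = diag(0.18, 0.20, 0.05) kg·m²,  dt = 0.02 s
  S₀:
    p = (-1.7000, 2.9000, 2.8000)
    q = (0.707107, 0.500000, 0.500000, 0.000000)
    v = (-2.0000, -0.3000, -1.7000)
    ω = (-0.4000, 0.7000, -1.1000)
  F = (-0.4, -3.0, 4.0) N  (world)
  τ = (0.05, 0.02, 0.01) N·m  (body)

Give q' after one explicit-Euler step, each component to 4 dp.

q' = (0.7055, 0.4916, 0.5104, -0.0023)

q⊗(0,ω) = (-0.1500000, -0.8328428, 1.0449749, -0.2278177)
updated quaternion q' = (0.7055, 0.4916, 0.5104, -0.0023)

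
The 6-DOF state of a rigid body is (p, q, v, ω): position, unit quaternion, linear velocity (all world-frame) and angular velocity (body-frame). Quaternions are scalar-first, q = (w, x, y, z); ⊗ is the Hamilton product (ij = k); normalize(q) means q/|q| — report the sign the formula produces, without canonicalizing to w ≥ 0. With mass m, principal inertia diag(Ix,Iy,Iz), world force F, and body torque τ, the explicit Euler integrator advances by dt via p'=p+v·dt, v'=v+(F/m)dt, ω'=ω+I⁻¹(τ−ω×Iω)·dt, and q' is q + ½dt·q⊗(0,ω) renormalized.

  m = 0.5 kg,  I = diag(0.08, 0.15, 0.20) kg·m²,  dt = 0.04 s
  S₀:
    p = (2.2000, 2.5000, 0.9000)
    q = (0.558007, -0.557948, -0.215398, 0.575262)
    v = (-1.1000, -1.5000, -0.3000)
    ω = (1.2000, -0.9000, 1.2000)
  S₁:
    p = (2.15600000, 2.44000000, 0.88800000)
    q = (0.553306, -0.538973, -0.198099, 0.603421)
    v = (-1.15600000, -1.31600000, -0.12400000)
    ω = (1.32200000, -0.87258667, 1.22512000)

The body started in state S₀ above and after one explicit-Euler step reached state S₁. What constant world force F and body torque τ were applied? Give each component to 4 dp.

F = (-0.7000, 2.3000, 2.2000)
τ = (0.1900, -0.0700, 0.0500)

Δv = v₁−v₀ = (-0.05600000, 0.18400000, 0.17600000)
applied force F = (-0.7000, 2.3000, 2.2000)
ω₁ − ω₀ = (0.12200000, 0.02741333, 0.02512000)
applied torque τ = (0.1900, -0.0700, 0.0500)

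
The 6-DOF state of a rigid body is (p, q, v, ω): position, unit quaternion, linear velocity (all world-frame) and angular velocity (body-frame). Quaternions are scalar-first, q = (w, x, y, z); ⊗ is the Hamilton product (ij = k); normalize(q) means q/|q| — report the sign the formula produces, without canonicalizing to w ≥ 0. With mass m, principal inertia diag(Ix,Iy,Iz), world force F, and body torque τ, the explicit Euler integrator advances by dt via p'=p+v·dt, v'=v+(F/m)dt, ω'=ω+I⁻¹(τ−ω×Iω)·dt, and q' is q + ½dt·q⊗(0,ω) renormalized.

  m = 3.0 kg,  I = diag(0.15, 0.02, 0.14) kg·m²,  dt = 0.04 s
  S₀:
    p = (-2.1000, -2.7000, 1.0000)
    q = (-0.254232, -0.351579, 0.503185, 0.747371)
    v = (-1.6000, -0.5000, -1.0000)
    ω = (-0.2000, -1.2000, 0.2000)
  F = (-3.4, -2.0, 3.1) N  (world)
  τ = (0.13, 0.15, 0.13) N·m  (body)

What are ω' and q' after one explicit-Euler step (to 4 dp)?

precession coupling ω×(Iω) = (-0.0288, -0.0004, -0.0312)
α = I⁻¹(τ − ω×Iω) = (1.0587, 7.5200, 1.1514)
ω + α·dt = (-0.1577, -0.8992, 0.2461)
q⊗(0,ω) = (0.3840320, 1.0483286, 0.2259200, 0.4716854)
q + ½dt·q⊗(0,ω), renormalized = (-0.2465, -0.3305, 0.5075, 0.7566)

ω' = (-0.1577, -0.8992, 0.2461)
q' = (-0.2465, -0.3305, 0.5075, 0.7566)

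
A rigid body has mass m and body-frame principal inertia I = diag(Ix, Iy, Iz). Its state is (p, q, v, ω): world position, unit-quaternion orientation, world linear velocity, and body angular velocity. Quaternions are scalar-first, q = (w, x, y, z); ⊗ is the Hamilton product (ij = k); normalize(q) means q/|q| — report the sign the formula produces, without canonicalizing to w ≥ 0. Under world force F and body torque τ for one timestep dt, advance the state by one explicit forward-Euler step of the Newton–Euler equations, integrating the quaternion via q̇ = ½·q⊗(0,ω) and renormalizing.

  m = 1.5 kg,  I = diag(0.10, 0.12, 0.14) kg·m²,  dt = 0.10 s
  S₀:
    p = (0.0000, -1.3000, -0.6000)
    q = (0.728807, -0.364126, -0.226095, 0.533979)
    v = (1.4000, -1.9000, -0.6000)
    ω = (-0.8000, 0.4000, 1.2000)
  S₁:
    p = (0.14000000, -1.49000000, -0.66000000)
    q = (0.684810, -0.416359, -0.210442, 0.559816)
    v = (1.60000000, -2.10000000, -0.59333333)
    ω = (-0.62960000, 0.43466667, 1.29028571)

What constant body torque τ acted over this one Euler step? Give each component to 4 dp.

τ = (0.1800, 0.0800, 0.1200)

ω₁ − ω₀ = (0.17040000, 0.03466667, 0.09028571)
applied torque τ = (0.1800, 0.0800, 0.1200)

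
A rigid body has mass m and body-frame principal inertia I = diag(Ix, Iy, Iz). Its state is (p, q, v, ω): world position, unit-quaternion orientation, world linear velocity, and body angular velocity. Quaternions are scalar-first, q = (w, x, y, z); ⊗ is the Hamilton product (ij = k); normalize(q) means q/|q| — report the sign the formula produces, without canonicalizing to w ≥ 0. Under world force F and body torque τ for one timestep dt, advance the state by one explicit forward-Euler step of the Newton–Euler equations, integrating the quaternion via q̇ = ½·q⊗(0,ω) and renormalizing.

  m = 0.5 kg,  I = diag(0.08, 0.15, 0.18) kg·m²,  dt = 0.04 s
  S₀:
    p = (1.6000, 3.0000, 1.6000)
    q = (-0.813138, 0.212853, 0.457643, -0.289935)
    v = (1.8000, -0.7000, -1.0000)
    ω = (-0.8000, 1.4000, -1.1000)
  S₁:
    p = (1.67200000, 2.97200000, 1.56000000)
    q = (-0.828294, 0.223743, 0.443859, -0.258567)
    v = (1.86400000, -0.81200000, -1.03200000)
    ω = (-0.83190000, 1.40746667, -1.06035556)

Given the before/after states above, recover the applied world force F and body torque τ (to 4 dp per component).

F = (0.8000, -1.4000, -0.4000)
τ = (-0.1100, -0.0600, 0.1000)

rate change Δω = (-0.03190000, 0.00746667, 0.03964444)
applied torque τ = (-0.1100, -0.0600, 0.1000)
velocity change Δv = (0.06400000, -0.11200000, -0.03200000)
applied force F = (0.8000, -1.4000, -0.4000)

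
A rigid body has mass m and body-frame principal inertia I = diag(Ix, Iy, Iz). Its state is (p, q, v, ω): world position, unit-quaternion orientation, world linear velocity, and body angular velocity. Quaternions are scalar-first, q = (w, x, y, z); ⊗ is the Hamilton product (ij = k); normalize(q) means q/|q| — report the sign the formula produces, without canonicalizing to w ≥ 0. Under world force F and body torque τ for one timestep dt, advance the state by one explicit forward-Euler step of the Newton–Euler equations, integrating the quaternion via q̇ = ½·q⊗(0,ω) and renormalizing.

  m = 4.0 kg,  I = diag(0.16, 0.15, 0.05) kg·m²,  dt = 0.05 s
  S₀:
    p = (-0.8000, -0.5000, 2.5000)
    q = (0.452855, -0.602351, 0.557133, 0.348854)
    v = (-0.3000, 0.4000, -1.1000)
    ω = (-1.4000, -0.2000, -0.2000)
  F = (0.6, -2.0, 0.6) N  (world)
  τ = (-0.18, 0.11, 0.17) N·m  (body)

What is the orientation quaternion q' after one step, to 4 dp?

q' = (0.4360, -0.6188, 0.5393, 0.3689)

2q̇ = q⊗(0,ω) = (-0.6620940, -0.6756528, -0.6994368, 0.8098854)
q + ½dt·q⊗(0,ω), renormalized = (0.4360, -0.6188, 0.5393, 0.3689)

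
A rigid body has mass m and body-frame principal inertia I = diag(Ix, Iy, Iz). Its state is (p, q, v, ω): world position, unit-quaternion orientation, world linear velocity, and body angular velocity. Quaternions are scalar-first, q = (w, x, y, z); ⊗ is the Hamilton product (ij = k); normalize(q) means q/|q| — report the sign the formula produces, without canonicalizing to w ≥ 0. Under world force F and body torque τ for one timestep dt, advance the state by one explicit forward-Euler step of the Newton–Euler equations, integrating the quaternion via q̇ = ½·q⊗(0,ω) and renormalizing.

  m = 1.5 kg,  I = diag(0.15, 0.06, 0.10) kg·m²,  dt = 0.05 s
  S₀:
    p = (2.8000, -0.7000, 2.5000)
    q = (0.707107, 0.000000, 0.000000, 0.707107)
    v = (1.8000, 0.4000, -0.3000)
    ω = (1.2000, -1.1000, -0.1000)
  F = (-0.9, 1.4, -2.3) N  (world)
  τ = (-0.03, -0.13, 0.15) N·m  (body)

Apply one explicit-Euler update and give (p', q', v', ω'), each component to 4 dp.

angular accel α = (-0.2293, -2.0667, 0.3120)
ω + α·dt = (1.1885, -1.2033, -0.0844)
2q̇ = q⊗(0,ω) = (0.0707107, 1.6263461, 0.0707107, -0.0707107)
q' = normalize(q + ½dt·q⊗(0,ω)) = (0.7083, 0.0406, 0.0018, 0.7048)
p + v·dt = (2.8900, -0.6800, 2.4850)
v' = v + a·dt = (1.7700, 0.4467, -0.3767)

p' = (2.8900, -0.6800, 2.4850)
q' = (0.7083, 0.0406, 0.0018, 0.7048)
v' = (1.7700, 0.4467, -0.3767)
ω' = (1.1885, -1.2033, -0.0844)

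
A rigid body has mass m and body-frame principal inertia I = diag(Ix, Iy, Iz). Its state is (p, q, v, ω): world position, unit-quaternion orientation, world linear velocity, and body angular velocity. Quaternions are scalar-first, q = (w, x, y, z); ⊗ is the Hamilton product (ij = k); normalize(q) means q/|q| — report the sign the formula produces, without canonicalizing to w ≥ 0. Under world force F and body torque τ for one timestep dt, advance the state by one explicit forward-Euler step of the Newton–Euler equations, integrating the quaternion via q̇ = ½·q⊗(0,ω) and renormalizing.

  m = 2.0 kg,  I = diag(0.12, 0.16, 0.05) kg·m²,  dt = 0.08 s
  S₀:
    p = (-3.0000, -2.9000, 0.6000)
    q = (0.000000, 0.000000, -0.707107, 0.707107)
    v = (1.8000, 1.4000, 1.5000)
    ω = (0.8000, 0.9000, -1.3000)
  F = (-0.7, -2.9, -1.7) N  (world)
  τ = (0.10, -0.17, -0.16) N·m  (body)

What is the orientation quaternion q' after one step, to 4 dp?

q' = (0.0621, 0.0113, -0.6828, 0.7279)

Hamilton product q⊗(0,ω) = (1.5556354, 0.2828428, 0.5656856, 0.5656856)
q' = normalize(q + ½dt·q⊗(0,ω)) = (0.0621, 0.0113, -0.6828, 0.7279)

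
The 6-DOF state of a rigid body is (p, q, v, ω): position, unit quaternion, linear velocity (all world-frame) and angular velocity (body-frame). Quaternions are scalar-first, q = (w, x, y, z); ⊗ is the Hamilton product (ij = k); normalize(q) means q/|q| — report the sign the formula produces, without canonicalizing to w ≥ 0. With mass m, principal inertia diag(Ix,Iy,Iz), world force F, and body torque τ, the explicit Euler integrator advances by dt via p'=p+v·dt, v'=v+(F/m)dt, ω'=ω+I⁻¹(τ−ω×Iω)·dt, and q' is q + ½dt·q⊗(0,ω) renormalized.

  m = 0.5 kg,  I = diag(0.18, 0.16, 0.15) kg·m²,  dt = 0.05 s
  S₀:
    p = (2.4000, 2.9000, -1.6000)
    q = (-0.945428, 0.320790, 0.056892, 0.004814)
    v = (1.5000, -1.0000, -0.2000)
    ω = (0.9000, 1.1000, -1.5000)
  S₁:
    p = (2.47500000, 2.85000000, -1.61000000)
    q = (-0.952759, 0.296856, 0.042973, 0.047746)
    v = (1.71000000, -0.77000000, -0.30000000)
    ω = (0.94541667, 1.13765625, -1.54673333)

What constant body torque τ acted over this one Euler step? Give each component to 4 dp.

τ = (0.1800, 0.0800, -0.1600)

ω₁ − ω₀ = (0.04541667, 0.03765625, -0.04673333)
precession coupling = (0.0165, -0.0405, -0.0198)
applied torque τ = (0.1800, 0.0800, -0.1600)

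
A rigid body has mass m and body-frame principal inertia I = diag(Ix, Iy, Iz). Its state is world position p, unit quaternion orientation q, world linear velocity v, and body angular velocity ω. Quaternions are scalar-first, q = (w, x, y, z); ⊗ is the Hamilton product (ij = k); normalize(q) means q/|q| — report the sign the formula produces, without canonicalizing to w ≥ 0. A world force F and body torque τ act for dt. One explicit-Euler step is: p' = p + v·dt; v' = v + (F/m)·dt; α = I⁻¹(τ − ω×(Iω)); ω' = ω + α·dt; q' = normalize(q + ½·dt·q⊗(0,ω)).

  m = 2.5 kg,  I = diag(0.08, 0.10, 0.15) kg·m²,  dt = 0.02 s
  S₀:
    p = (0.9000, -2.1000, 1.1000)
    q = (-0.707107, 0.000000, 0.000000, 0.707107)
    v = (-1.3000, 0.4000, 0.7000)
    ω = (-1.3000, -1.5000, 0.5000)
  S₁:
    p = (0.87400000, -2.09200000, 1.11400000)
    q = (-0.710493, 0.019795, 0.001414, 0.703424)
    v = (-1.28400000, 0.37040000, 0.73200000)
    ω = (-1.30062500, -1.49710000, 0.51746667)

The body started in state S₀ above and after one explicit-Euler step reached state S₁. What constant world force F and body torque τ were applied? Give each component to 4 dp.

F = (2.0000, -3.7000, 4.0000)
τ = (-0.0400, 0.0600, 0.1700)

Δv = v₁−v₀ = (0.01600000, -0.02960000, 0.03200000)
m·(v₁−v₀)/dt = (2.0000, -3.7000, 4.0000)
ω₁ − ω₀ = (-0.00062500, 0.00290000, 0.01746667)
ω₀×(Iω₀) = (-0.0375, 0.0455, 0.0390)
I·α + gyro = (-0.0400, 0.0600, 0.1700)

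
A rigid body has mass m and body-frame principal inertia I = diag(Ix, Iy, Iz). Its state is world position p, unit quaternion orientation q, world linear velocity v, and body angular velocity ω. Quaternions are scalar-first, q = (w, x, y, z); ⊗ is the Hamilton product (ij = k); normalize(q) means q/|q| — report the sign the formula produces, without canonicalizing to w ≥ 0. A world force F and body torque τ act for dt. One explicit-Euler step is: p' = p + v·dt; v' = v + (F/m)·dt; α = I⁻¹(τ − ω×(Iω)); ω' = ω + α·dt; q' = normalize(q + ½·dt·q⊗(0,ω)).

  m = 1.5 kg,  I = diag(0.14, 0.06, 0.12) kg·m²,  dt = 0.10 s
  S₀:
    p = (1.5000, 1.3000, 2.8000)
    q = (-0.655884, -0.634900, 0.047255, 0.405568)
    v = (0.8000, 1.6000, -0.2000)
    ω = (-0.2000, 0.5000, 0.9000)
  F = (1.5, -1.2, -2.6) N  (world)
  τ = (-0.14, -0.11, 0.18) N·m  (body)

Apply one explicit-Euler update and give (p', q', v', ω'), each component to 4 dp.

p' = (1.5800, 1.4600, 2.7800)
q' = (-0.6807, -0.6355, 0.0553, 0.3602)
v' = (0.9000, 1.5200, -0.3733)
ω' = (-0.3193, 0.3227, 1.0433)

a = (1.0000, -0.8000, -1.7333)
p' = p + v·dt = (1.5800, 1.4600, 2.7800)
v' = v + a·dt = (0.9000, 1.5200, -0.3733)
precession coupling ω×(Iω) = (0.0270, -0.0036, 0.0080)
(τ − ω×Iω)/I = (-1.1929, -1.7733, 1.4333)
new body rate ω' = (-0.3193, 0.3227, 1.0433)
q⊗(0,ω) = (-0.5156187, -0.0290777, 0.1623544, -0.8982946)
q + ½dt·q⊗(0,ω), renormalized = (-0.6807, -0.6355, 0.0553, 0.3602)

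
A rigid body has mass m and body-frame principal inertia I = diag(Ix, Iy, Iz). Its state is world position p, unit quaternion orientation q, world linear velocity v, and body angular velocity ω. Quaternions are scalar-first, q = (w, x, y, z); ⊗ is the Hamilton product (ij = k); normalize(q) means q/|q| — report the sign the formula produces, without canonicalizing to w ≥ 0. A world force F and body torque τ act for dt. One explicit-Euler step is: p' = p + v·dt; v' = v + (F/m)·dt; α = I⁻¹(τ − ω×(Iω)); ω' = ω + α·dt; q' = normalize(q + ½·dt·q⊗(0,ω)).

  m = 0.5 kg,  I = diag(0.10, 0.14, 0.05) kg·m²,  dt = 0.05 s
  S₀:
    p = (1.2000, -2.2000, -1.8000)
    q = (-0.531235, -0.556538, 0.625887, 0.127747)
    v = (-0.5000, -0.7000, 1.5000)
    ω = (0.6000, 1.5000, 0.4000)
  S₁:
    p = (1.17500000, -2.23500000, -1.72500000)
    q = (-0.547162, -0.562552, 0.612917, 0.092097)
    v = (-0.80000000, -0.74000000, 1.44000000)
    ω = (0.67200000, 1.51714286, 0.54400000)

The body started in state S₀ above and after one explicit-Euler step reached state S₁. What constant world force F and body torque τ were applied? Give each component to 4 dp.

F = (-3.0000, -0.4000, -0.6000)
τ = (0.0900, 0.0600, 0.1800)

Δv = v₁−v₀ = (-0.30000000, -0.04000000, -0.06000000)
F = m·Δv/dt = (-3.0000, -0.4000, -0.6000)
ω₁ − ω₀ = (0.07200000, 0.01714286, 0.14400000)
applied torque τ = (0.0900, 0.0600, 0.1800)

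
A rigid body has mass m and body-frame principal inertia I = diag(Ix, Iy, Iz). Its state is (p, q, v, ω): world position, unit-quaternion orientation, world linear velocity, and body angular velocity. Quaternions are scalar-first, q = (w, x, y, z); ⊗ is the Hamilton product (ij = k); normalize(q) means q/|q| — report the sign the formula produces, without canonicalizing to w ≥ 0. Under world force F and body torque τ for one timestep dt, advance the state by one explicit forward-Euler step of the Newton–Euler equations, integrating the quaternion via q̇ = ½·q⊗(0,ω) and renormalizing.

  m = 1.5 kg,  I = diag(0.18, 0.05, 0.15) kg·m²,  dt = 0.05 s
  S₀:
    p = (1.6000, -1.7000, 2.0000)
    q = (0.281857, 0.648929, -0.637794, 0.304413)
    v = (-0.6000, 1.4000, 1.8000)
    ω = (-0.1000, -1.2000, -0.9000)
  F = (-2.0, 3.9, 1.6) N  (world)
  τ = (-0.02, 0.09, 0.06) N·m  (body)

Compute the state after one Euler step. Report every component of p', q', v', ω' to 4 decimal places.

p' = (1.5700, -1.6300, 2.0900)
q' = (0.2710, 0.6712, -0.6320, 0.2768)
v' = (-0.6667, 1.5300, 1.8533)
ω' = (-0.1356, -1.1127, -0.8748)

gyro term ω×Iω = (0.1080, 0.0027, -0.0156)
angular accel α = (-0.7111, 1.7460, 0.5040)
ω' = ω + α·dt = (-0.1356, -1.1127, -0.8748)
q⊗(0,ω) = (-0.4264882, 0.9111245, 0.2153664, -1.0961655)
updated quaternion q' = (0.2710, 0.6712, -0.6320, 0.2768)
p + v·dt = (1.5700, -1.6300, 2.0900)
v + (F/m)dt = (-0.6667, 1.5300, 1.8533)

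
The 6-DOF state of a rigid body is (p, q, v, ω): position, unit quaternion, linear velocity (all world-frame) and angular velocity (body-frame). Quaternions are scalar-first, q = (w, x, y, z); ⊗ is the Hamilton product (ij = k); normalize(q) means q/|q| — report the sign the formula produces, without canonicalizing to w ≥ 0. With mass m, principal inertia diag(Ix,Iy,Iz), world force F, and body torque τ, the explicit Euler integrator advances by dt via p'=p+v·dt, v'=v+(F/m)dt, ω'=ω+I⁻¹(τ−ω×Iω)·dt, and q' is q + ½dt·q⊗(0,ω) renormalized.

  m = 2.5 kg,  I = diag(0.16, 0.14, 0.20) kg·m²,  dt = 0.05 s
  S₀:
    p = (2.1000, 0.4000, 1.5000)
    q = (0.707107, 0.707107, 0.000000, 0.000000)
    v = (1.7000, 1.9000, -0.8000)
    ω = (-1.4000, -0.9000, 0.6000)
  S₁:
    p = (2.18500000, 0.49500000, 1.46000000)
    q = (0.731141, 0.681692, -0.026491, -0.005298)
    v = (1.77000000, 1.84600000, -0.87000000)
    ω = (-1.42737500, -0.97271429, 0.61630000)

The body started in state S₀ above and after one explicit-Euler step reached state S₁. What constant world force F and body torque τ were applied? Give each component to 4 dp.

Δω = ω₁−ω₀ = (-0.02737500, -0.07271429, 0.01630000)
τ = I·(Δω/dt) + ω₀×(Iω₀) = (-0.1200, -0.1700, 0.0400)
velocity change Δv = (0.07000000, -0.05400000, -0.07000000)
m·(v₁−v₀)/dt = (3.5000, -2.7000, -3.5000)

F = (3.5000, -2.7000, -3.5000)
τ = (-0.1200, -0.1700, 0.0400)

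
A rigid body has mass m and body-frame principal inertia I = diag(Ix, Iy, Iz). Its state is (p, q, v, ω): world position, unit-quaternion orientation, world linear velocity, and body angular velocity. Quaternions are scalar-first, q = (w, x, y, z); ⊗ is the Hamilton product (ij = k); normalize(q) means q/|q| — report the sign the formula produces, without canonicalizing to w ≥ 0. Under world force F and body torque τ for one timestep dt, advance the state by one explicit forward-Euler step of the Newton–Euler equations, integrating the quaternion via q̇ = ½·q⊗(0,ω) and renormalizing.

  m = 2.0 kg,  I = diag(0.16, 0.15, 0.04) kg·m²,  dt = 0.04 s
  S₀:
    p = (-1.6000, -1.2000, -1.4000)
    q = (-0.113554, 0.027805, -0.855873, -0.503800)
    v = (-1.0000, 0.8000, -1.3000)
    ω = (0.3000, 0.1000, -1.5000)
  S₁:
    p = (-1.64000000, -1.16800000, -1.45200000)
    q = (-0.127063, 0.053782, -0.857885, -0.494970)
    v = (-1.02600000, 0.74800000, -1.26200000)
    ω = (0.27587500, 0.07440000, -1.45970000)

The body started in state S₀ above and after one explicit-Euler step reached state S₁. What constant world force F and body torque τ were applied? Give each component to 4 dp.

v₁ − v₀ = (-0.02600000, -0.05200000, 0.03800000)
applied force F = (-1.3000, -2.6000, 1.9000)
rate change Δω = (-0.02412500, -0.02560000, 0.04030000)
precession coupling = (0.0165, -0.0540, -0.0003)
applied torque τ = (-0.0800, -0.1500, 0.0400)

F = (-1.3000, -2.6000, 1.9000)
τ = (-0.0800, -0.1500, 0.0400)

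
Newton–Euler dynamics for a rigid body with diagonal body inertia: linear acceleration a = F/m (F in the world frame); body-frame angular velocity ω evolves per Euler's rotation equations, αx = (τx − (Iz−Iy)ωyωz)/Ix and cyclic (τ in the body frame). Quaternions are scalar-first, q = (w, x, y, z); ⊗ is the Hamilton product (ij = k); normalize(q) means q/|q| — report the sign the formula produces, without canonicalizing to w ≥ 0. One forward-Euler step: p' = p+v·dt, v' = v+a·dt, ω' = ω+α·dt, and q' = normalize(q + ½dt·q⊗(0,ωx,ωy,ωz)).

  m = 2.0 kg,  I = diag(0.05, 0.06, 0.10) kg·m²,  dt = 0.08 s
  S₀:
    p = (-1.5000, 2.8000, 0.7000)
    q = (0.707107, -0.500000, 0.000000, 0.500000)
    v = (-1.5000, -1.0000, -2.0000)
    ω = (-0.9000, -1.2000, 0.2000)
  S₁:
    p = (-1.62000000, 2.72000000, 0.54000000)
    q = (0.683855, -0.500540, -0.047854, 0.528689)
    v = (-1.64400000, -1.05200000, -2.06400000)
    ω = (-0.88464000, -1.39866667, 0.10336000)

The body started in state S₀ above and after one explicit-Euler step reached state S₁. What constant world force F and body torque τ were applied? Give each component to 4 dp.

F = (-3.6000, -1.3000, -1.6000)
τ = (0.0000, -0.1400, -0.1100)

velocity change Δv = (-0.14400000, -0.05200000, -0.06400000)
F = m·Δv/dt = (-3.6000, -1.3000, -1.6000)
ω₁ − ω₀ = (0.01536000, -0.19866667, -0.09664000)
I·α + gyro = (0.0000, -0.1400, -0.1100)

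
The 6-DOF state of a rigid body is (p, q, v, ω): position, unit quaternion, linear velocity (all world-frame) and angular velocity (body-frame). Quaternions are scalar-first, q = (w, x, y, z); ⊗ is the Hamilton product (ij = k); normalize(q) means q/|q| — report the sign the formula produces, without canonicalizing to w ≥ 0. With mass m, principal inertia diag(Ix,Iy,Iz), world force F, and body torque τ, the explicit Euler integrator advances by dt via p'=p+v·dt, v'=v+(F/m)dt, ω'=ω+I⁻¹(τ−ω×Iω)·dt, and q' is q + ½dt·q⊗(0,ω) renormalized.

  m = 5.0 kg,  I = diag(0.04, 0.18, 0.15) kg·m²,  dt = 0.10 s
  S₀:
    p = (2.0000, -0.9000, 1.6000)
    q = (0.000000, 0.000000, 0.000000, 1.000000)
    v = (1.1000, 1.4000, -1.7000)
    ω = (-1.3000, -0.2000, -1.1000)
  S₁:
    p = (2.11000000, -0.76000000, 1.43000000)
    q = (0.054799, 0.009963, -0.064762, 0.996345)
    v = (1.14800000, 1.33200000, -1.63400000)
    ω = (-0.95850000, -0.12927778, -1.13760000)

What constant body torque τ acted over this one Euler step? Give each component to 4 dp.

Δω = ω₁−ω₀ = (0.34150000, 0.07072222, -0.03760000)
gyro term ω₀×Iω₀ = (-0.0066, -0.1573, 0.0364)
I·α + gyro = (0.1300, -0.0300, -0.0200)

τ = (0.1300, -0.0300, -0.0200)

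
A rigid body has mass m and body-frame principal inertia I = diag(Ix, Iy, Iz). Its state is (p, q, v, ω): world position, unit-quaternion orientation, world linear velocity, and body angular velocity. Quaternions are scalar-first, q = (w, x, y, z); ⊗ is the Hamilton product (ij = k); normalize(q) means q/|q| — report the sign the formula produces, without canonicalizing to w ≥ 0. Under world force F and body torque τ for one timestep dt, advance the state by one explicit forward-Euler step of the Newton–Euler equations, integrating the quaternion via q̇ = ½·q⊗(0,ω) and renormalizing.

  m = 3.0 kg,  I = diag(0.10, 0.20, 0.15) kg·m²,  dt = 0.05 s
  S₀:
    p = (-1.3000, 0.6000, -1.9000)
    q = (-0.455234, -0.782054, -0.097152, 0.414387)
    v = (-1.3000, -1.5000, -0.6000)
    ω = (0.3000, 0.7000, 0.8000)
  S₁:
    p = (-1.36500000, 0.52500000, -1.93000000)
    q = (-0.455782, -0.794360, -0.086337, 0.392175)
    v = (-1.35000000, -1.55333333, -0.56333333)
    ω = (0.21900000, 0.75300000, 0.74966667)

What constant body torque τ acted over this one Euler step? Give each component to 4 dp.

Δω = ω₁−ω₀ = (-0.08100000, 0.05300000, -0.05033333)
ω₀×(Iω₀) = (-0.0280, -0.0120, 0.0210)
I·α + gyro = (-0.1900, 0.2000, -0.1300)

τ = (-0.1900, 0.2000, -0.1300)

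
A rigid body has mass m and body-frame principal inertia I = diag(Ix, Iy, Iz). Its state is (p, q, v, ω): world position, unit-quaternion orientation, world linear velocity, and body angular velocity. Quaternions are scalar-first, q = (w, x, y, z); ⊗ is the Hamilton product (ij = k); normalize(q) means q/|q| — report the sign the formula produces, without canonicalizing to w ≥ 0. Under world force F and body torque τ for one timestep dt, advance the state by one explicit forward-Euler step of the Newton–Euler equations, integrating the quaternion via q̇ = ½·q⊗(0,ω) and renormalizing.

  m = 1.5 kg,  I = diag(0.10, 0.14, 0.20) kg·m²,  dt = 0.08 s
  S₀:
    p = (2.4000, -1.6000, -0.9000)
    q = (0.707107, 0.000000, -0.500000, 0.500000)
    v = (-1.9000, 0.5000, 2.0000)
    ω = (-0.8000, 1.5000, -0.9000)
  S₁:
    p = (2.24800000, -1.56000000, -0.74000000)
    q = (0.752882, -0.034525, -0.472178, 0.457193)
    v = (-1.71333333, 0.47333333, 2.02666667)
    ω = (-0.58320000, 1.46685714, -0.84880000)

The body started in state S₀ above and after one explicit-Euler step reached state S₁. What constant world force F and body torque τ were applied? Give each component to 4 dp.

F = (3.5000, -0.5000, 0.5000)
τ = (0.1900, -0.1300, 0.0800)

velocity change Δv = (0.18666667, -0.02666667, 0.02666667)
applied force F = (3.5000, -0.5000, 0.5000)
rate change Δω = (0.21680000, -0.03314286, 0.05120000)
applied torque τ = (0.1900, -0.1300, 0.0800)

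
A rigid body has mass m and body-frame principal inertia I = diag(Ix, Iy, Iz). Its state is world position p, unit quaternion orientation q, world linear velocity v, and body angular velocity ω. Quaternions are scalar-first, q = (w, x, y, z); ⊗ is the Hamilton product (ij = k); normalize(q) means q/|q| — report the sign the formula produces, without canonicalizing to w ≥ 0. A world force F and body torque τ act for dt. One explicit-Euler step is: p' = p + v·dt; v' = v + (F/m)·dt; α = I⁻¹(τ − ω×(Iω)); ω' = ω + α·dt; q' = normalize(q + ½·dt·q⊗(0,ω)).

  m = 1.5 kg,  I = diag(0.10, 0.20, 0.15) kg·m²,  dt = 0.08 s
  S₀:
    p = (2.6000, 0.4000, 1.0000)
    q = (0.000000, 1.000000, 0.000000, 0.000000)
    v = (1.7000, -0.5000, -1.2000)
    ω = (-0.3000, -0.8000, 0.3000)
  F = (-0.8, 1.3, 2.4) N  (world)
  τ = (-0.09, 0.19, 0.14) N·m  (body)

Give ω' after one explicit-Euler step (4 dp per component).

ω' = (-0.3816, -0.7258, 0.3619)

ω×(Iω) gyroscopic = (0.0120, 0.0045, 0.0240)
angular accel α = (-1.0200, 0.9275, 0.7733)
ω' = ω + α·dt = (-0.3816, -0.7258, 0.3619)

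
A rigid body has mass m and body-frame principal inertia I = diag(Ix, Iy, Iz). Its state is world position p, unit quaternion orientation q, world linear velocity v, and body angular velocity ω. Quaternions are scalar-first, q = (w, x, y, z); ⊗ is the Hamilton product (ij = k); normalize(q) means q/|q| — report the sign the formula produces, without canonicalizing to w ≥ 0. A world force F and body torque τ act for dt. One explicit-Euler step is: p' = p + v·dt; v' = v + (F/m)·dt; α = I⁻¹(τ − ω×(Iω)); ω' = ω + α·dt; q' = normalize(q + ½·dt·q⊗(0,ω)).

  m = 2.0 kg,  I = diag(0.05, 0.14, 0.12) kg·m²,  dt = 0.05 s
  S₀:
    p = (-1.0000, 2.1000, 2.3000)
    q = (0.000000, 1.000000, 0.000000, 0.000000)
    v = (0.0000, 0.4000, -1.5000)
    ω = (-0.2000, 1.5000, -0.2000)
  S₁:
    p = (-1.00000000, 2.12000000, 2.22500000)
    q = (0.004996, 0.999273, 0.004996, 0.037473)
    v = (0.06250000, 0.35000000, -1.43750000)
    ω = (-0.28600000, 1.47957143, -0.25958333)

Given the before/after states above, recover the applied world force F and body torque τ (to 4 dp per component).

F = (2.5000, -2.0000, 2.5000)
τ = (-0.0800, -0.0600, -0.1700)

velocity change Δv = (0.06250000, -0.05000000, 0.06250000)
m·(v₁−v₀)/dt = (2.5000, -2.0000, 2.5000)
ω₁ − ω₀ = (-0.08600000, -0.02042857, -0.05958333)
I·α + gyro = (-0.0800, -0.0600, -0.1700)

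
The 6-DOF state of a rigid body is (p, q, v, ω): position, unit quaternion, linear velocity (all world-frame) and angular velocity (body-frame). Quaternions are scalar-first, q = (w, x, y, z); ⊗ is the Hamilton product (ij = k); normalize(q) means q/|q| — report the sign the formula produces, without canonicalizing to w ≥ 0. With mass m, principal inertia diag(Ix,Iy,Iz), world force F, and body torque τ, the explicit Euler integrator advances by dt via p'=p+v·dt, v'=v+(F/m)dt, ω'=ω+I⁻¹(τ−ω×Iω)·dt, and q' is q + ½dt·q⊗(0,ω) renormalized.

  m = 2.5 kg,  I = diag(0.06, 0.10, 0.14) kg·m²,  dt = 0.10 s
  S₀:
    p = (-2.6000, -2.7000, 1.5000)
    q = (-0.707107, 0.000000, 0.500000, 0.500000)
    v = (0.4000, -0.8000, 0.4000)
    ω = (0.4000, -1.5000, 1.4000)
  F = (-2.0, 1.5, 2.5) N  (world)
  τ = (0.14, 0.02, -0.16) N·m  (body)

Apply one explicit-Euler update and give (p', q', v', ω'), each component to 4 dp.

ω×(Iω) gyroscopic = (-0.0840, -0.0448, -0.0240)
α = I⁻¹(τ − ω×Iω) = (3.7333, 0.6480, -0.9714)
ω' = ω + α·dt = (0.7733, -1.4352, 1.3029)
q⊗(0,ω) = (0.0500000, 1.1671572, 1.2606605, -1.1899498)
q + ½dt·q⊗(0,ω), renormalized = (-0.7008, 0.0580, 0.5600, 0.4381)
a = (-0.8000, 0.6000, 1.0000)
new position p' = (-2.5600, -2.7800, 1.5400)
v' = v + a·dt = (0.3200, -0.7400, 0.5000)

p' = (-2.5600, -2.7800, 1.5400)
q' = (-0.7008, 0.0580, 0.5600, 0.4381)
v' = (0.3200, -0.7400, 0.5000)
ω' = (0.7733, -1.4352, 1.3029)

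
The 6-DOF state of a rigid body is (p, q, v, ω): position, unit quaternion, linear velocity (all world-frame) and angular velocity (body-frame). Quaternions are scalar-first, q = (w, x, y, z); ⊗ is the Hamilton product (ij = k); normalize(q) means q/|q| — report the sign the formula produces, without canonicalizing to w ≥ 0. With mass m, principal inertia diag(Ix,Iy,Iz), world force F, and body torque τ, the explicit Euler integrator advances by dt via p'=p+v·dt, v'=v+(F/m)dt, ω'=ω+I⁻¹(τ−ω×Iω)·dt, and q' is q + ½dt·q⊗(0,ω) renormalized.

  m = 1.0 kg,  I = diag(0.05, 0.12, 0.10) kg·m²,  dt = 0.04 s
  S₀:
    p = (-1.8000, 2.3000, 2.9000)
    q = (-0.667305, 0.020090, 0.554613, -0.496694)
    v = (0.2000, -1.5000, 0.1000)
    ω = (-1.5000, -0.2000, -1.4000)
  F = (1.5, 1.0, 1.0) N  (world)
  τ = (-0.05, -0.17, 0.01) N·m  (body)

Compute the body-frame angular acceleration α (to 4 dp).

gyro term ω×Iω = (-0.0056, -0.1050, 0.0210)
angular accel α = (-0.8880, -0.5417, -0.1100)

α = (-0.8880, -0.5417, -0.1100)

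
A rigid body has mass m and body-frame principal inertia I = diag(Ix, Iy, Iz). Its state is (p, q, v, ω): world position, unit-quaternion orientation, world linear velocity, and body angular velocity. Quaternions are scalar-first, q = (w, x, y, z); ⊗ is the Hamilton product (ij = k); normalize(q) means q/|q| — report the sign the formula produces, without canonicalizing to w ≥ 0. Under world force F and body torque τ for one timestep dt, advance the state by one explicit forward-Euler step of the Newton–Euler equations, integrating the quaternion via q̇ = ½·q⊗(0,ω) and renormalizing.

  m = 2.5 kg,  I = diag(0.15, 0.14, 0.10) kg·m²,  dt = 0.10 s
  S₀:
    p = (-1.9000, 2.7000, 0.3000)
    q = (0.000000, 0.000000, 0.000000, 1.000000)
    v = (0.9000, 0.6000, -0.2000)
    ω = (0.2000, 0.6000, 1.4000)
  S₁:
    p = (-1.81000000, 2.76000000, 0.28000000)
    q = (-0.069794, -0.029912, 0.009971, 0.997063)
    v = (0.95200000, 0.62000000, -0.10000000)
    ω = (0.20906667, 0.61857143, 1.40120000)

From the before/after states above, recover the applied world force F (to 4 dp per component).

v₁ − v₀ = (0.05200000, 0.02000000, 0.10000000)
m·(v₁−v₀)/dt = (1.3000, 0.5000, 2.5000)

F = (1.3000, 0.5000, 2.5000)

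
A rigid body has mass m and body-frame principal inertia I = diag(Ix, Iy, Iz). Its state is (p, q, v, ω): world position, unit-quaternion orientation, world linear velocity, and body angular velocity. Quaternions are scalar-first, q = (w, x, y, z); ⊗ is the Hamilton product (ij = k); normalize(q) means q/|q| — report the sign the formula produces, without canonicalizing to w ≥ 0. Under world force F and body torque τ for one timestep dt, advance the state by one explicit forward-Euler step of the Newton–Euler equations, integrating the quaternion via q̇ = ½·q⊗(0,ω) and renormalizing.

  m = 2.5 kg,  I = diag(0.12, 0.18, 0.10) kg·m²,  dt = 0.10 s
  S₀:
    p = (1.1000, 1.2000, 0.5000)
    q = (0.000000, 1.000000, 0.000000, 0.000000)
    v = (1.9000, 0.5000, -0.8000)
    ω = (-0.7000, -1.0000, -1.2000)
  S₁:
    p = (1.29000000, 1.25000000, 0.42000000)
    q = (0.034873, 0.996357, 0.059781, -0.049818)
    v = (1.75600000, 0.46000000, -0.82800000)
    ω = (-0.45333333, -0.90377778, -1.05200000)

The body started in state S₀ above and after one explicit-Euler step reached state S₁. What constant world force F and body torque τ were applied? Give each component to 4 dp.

velocity change Δv = (-0.14400000, -0.04000000, -0.02800000)
applied force F = (-3.6000, -1.0000, -0.7000)
Δω = ω₁−ω₀ = (0.24666667, 0.09622222, 0.14800000)
precession coupling = (-0.0960, 0.0168, 0.0420)
τ = I·(Δω/dt) + ω₀×(Iω₀) = (0.2000, 0.1900, 0.1900)

F = (-3.6000, -1.0000, -0.7000)
τ = (0.2000, 0.1900, 0.1900)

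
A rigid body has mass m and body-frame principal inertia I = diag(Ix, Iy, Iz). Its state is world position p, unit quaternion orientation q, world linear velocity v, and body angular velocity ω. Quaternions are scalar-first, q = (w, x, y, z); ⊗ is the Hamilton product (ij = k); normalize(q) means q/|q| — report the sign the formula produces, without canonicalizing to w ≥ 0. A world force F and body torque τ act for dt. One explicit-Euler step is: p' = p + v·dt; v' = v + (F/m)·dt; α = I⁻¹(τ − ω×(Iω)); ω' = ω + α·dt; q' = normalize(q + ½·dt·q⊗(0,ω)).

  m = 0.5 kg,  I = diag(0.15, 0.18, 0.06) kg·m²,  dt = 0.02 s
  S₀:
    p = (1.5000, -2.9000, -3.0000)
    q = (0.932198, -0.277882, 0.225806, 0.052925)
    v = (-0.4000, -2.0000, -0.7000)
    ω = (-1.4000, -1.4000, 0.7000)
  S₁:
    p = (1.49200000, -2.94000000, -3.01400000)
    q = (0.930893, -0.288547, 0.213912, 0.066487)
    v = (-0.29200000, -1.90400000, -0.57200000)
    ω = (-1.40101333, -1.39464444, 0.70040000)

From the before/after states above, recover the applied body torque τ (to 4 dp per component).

τ = (0.1100, -0.0400, 0.0600)

rate change Δω = (-0.00101333, 0.00535556, 0.00040000)
τ = I·(Δω/dt) + ω₀×(Iω₀) = (0.1100, -0.0400, 0.0600)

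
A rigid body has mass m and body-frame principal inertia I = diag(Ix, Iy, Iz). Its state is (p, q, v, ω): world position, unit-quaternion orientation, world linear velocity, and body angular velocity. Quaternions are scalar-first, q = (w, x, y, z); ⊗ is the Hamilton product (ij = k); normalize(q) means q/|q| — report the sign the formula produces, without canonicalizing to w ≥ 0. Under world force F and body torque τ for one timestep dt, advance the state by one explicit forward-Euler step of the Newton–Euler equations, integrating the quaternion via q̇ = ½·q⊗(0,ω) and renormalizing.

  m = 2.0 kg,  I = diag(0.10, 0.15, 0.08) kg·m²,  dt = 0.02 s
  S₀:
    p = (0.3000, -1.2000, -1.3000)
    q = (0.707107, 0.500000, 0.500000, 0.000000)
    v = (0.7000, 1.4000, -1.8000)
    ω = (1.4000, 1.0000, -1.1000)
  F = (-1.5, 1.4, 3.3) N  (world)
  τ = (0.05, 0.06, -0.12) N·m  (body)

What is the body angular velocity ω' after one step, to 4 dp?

ω×(Iω) gyroscopic = (0.0770, -0.0308, 0.0700)
(τ − ω×Iω)/I = (-0.2700, 0.6053, -2.3750)
ω' = ω + α·dt = (1.3946, 1.0121, -1.1475)

ω' = (1.3946, 1.0121, -1.1475)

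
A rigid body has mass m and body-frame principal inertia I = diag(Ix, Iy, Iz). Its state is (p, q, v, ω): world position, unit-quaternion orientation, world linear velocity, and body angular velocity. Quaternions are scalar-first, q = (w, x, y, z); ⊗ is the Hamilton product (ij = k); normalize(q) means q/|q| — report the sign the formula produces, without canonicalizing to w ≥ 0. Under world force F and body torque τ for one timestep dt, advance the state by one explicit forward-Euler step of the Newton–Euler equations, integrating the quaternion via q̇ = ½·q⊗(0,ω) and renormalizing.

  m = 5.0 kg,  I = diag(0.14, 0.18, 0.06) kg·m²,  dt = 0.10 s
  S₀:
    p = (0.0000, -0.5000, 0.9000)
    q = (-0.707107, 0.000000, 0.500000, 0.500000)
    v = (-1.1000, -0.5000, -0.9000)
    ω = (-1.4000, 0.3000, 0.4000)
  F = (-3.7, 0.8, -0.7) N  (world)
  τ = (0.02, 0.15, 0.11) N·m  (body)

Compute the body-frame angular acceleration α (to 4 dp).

α = (0.2457, 1.0822, 2.1133)

precession coupling ω×(Iω) = (-0.0144, -0.0448, -0.0168)
angular accel α = (0.2457, 1.0822, 2.1133)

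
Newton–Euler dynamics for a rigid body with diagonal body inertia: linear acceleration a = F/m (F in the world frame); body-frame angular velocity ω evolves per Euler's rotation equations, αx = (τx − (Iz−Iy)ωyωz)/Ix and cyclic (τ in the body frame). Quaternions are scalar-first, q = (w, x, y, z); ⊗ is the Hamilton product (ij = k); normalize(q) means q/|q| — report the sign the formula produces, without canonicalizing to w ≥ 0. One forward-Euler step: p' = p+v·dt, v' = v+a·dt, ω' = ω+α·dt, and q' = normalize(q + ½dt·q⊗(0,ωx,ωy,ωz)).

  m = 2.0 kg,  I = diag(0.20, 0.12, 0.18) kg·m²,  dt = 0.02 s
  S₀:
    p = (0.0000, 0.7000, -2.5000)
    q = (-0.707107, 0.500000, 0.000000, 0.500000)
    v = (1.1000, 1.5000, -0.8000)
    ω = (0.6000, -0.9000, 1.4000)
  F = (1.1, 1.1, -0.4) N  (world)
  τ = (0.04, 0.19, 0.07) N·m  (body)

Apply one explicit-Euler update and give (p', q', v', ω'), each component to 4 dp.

new position p' = (0.0220, 0.7300, -2.5160)
v' = v + a·dt = (1.1110, 1.5110, -0.8040)
(τ − ω×Iω)/I = (0.5780, 1.4433, 0.1489)
ω + α·dt = (0.6116, -0.8711, 1.4030)
q⊗(0,ω) = (-1.0000000, 0.0257358, 0.2363963, -1.4399498)
updated quaternion q' = (-0.7170, 0.5002, 0.0024, 0.4855)

p' = (0.0220, 0.7300, -2.5160)
q' = (-0.7170, 0.5002, 0.0024, 0.4855)
v' = (1.1110, 1.5110, -0.8040)
ω' = (0.6116, -0.8711, 1.4030)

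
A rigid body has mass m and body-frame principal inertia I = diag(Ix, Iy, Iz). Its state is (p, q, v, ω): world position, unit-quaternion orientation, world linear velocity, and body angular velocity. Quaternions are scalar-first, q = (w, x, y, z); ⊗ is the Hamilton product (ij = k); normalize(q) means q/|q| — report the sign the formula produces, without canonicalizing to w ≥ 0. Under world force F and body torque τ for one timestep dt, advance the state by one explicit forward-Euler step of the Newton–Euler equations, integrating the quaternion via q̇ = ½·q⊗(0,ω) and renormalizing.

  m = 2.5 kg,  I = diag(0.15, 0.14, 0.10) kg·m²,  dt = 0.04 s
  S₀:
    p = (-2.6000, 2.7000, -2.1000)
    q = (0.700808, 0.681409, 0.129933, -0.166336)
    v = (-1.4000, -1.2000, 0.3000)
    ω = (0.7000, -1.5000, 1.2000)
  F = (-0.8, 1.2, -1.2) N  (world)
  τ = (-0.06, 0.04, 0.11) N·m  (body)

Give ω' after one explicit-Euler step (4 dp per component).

precession coupling ω×(Iω) = (0.0720, 0.0420, 0.0105)
angular accel α = (-0.8800, -0.0143, 0.9950)
ω + α·dt = (0.6648, -1.5006, 1.2398)

ω' = (0.6648, -1.5006, 1.2398)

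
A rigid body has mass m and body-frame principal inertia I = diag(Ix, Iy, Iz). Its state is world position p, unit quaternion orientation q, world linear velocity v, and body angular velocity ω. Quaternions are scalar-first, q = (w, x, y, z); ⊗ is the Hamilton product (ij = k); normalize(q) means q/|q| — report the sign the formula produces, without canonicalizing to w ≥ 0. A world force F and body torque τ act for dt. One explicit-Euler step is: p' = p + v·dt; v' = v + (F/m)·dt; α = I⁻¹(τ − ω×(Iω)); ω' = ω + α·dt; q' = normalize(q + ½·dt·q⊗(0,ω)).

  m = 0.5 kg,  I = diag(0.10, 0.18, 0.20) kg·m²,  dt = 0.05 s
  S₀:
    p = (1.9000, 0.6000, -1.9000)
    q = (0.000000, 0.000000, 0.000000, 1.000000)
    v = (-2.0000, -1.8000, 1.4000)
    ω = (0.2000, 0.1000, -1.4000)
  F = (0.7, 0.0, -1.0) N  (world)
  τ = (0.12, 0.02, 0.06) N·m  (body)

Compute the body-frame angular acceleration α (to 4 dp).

precession coupling ω×(Iω) = (-0.0028, 0.0280, 0.0016)
α = I⁻¹(τ − ω×Iω) = (1.2280, -0.0444, 0.2920)

α = (1.2280, -0.0444, 0.2920)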